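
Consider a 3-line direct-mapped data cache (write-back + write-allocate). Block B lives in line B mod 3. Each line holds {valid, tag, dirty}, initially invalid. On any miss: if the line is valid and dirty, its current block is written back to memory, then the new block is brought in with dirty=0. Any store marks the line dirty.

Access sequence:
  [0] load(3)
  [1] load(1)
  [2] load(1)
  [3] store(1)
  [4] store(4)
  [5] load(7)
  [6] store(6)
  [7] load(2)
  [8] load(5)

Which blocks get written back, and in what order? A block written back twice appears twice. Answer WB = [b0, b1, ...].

WB = [1, 4]

  0 | R B3 → L0 miss [-]
  1 | R B1 → L1 miss [-]
  2 | R B1 → L1 hit [-]
  3 | W B1 → L1 hit [D]
  4 | W B4 → L1 miss wb→B1 [D]
  5 | R B7 → L1 miss wb→B4 [-]
  6 | W B6 → L0 miss [D]
  7 | R B2 → L2 miss [-]
  8 | R B5 → L2 miss [-]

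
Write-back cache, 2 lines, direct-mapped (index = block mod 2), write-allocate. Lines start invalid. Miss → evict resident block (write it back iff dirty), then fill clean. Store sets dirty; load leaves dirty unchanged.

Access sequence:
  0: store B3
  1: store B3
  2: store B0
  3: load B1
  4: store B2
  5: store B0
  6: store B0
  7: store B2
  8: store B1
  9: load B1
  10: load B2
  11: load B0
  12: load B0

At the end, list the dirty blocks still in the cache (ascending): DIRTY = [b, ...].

DIRTY = [1]

0: W B3 -> L1 miss  d=D]
1: W B3 -> L1 hit  d=D]
2: W B0 -> L0 miss  d=D]
3: R B1 -> L1 miss wb->B3  d=-]
4: W B2 -> L0 miss wb->B0  d=D]
5: W B0 -> L0 miss wb->B2  d=D]
6: W B0 -> L0 hit  d=D]
7: W B2 -> L0 miss wb->B0  d=D]
8: W B1 -> L1 hit  d=D]
9: R B1 -> L1 hit  d=D]
10: R B2 -> L0 hit  d=D]
11: R B0 -> L0 miss wb->B2  d=-]
12: R B0 -> L0 hit  d=-]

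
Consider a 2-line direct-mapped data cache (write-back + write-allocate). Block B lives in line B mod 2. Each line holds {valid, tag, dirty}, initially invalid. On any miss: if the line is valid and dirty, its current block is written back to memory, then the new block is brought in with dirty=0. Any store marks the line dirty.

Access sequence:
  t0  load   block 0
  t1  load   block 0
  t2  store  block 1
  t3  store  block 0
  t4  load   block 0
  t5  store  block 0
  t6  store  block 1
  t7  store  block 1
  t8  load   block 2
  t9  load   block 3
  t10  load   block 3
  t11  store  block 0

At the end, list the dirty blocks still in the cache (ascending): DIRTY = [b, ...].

0: R B0 → L0 miss [-]
1: R B0 → L0 hit [-]
2: W B1 → L1 miss [D]
3: W B0 → L0 hit [D]
4: R B0 → L0 hit [D]
5: W B0 → L0 hit [D]
6: W B1 → L1 hit [D]
7: W B1 → L1 hit [D]
8: R B2 → L0 miss wb→B0 [-]
9: R B3 → L1 miss wb→B1 [-]
10: R B3 → L1 hit [-]
11: W B0 → L0 miss [D]

DIRTY = [0]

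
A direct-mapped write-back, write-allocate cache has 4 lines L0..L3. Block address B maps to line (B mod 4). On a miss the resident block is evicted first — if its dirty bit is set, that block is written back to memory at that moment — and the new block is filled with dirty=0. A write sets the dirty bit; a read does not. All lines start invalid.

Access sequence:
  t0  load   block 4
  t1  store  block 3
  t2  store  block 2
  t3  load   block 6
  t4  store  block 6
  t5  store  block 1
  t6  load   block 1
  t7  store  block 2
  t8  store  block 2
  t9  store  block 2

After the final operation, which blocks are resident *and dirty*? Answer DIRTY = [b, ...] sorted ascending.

0: R B4 → L0 miss [-]
1: W B3 → L3 miss [D]
2: W B2 → L2 miss [D]
3: R B6 → L2 miss wb→B2 [-]
4: W B6 → L2 hit [D]
5: W B1 → L1 miss [D]
6: R B1 → L1 hit [D]
7: W B2 → L2 miss wb→B6 [D]
8: W B2 → L2 hit [D]
9: W B2 → L2 hit [D]

DIRTY = [1, 2, 3]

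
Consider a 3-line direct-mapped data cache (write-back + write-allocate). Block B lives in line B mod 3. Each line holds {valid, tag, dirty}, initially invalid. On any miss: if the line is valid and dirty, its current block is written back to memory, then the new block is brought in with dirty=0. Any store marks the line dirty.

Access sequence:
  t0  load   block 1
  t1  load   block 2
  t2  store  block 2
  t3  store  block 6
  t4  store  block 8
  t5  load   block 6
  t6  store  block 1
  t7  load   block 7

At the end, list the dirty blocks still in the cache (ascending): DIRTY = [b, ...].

0: R B1 -> L1 miss  d=-]
1: R B2 -> L2 miss  d=-]
2: W B2 -> L2 hit  d=D]
3: W B6 -> L0 miss  d=D]
4: W B8 -> L2 miss wb->B2  d=D]
5: R B6 -> L0 hit  d=D]
6: W B1 -> L1 hit  d=D]
7: R B7 -> L1 miss wb->B1  d=-]

DIRTY = [6, 8]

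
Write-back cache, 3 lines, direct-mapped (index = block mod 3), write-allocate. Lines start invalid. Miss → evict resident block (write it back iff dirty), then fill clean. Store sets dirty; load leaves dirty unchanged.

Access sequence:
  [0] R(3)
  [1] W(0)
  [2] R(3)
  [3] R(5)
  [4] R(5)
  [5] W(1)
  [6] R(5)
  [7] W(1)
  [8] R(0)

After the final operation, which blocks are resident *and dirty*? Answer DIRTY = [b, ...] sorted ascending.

0: R B3 -> L0 miss  d=-]
1: W B0 -> L0 miss  d=D]
2: R B3 -> L0 miss wb->B0  d=-]
3: R B5 -> L2 miss  d=-]
4: R B5 -> L2 hit  d=-]
5: W B1 -> L1 miss  d=D]
6: R B5 -> L2 hit  d=-]
7: W B1 -> L1 hit  d=D]
8: R B0 -> L0 miss  d=-]

DIRTY = [1]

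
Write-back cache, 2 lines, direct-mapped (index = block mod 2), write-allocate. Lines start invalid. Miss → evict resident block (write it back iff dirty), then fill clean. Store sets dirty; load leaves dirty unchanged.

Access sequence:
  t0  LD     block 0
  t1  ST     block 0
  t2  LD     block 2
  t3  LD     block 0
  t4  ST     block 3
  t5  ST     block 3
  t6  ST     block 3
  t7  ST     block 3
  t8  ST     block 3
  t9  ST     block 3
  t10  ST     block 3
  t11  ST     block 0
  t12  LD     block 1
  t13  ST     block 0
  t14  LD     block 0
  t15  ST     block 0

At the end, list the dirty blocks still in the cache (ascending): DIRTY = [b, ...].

0: R B0 → L0 miss [-]
1: W B0 → L0 hit [D]
2: R B2 → L0 miss wb→B0 [-]
3: R B0 → L0 miss [-]
4: W B3 → L1 miss [D]
5: W B3 → L1 hit [D]
6: W B3 → L1 hit [D]
7: W B3 → L1 hit [D]
8: W B3 → L1 hit [D]
9: W B3 → L1 hit [D]
10: W B3 → L1 hit [D]
11: W B0 → L0 hit [D]
12: R B1 → L1 miss wb→B3 [-]
13: W B0 → L0 hit [D]
14: R B0 → L0 hit [D]
15: W B0 → L0 hit [D]

DIRTY = [0]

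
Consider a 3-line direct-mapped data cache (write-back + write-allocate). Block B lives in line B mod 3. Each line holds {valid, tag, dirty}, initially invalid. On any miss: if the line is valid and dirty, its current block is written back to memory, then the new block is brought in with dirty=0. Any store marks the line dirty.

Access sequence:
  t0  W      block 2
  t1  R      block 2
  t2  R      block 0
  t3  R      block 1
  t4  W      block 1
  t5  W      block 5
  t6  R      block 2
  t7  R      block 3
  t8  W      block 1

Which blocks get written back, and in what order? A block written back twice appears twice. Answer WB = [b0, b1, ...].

WB = [2, 5]

0: W B2 → L2 miss [D]
1: R B2 → L2 hit [D]
2: R B0 → L0 miss [-]
3: R B1 → L1 miss [-]
4: W B1 → L1 hit [D]
5: W B5 → L2 miss wb→B2 [D]
6: R B2 → L2 miss wb→B5 [-]
7: R B3 → L0 miss [-]
8: W B1 → L1 hit [D]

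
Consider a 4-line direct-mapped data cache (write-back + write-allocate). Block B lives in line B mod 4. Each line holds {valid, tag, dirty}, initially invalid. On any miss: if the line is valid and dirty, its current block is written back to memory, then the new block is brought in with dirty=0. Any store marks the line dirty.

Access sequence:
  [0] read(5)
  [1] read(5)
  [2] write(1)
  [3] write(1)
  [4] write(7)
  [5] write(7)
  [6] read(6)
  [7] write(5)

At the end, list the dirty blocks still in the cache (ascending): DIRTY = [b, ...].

0: R B5 → L1 miss [-]
1: R B5 → L1 hit [-]
2: W B1 → L1 miss [D]
3: W B1 → L1 hit [D]
4: W B7 → L3 miss [D]
5: W B7 → L3 hit [D]
6: R B6 → L2 miss [-]
7: W B5 → L1 miss wb→B1 [D]

DIRTY = [5, 7]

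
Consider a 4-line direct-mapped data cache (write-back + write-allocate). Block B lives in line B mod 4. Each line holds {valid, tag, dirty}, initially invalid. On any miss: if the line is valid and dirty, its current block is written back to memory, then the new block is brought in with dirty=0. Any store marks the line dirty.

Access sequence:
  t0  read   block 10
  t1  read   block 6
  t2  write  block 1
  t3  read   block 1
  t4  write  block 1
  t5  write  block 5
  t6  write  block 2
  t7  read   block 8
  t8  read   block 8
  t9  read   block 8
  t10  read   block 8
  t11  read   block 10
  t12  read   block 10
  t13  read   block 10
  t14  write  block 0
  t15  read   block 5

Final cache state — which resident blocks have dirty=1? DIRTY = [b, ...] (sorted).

DIRTY = [0, 5]

0: R B10 → L2 miss [-]
1: R B6 → L2 miss [-]
2: W B1 → L1 miss [D]
3: R B1 → L1 hit [D]
4: W B1 → L1 hit [D]
5: W B5 → L1 miss wb→B1 [D]
6: W B2 → L2 miss [D]
7: R B8 → L0 miss [-]
8: R B8 → L0 hit [-]
9: R B8 → L0 hit [-]
10: R B8 → L0 hit [-]
11: R B10 → L2 miss wb→B2 [-]
12: R B10 → L2 hit [-]
13: R B10 → L2 hit [-]
14: W B0 → L0 miss [D]
15: R B5 → L1 hit [D]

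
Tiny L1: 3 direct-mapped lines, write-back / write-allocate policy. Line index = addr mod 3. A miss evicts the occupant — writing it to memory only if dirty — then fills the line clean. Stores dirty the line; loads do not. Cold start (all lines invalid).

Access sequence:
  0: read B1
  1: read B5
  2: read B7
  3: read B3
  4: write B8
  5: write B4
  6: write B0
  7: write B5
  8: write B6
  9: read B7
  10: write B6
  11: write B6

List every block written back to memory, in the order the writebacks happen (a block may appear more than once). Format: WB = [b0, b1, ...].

0: R B1 -> L1 miss  d=-]
1: R B5 -> L2 miss  d=-]
2: R B7 -> L1 miss  d=-]
3: R B3 -> L0 miss  d=-]
4: W B8 -> L2 miss  d=D]
5: W B4 -> L1 miss  d=D]
6: W B0 -> L0 miss  d=D]
7: W B5 -> L2 miss wb->B8  d=D]
8: W B6 -> L0 miss wb->B0  d=D]
9: R B7 -> L1 miss wb->B4  d=-]
10: W B6 -> L0 hit  d=D]
11: W B6 -> L0 hit  d=D]

WB = [8, 0, 4]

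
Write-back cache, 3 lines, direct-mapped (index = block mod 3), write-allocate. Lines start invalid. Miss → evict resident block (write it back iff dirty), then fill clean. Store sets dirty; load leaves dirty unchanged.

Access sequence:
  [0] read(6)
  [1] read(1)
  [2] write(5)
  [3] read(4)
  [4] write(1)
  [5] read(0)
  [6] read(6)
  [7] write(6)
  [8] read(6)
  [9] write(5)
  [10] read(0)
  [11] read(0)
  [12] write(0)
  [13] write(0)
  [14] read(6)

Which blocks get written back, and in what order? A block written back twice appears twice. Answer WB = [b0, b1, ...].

WB = [6, 0]

0: R B6 -> L0 miss  d=-]
1: R B1 -> L1 miss  d=-]
2: W B5 -> L2 miss  d=D]
3: R B4 -> L1 miss  d=-]
4: W B1 -> L1 miss  d=D]
5: R B0 -> L0 miss  d=-]
6: R B6 -> L0 miss  d=-]
7: W B6 -> L0 hit  d=D]
8: R B6 -> L0 hit  d=D]
9: W B5 -> L2 hit  d=D]
10: R B0 -> L0 miss wb->B6  d=-]
11: R B0 -> L0 hit  d=-]
12: W B0 -> L0 hit  d=D]
13: W B0 -> L0 hit  d=D]
14: R B6 -> L0 miss wb->B0  d=-]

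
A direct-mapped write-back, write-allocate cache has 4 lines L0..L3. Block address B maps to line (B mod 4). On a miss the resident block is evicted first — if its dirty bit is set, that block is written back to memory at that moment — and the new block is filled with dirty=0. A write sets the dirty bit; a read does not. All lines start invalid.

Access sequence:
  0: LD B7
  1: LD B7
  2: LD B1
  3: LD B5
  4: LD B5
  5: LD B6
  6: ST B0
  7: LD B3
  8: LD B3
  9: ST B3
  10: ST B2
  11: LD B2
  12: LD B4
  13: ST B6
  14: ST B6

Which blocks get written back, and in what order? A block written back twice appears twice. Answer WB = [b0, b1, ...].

WB = [0, 2]

  0 | R B7 → L3 miss [-]
  1 | R B7 → L3 hit [-]
  2 | R B1 → L1 miss [-]
  3 | R B5 → L1 miss [-]
  4 | R B5 → L1 hit [-]
  5 | R B6 → L2 miss [-]
  6 | W B0 → L0 miss [D]
  7 | R B3 → L3 miss [-]
  8 | R B3 → L3 hit [-]
  9 | W B3 → L3 hit [D]
  10 | W B2 → L2 miss [D]
  11 | R B2 → L2 hit [D]
  12 | R B4 → L0 miss wb→B0 [-]
  13 | W B6 → L2 miss wb→B2 [D]
  14 | W B6 → L2 hit [D]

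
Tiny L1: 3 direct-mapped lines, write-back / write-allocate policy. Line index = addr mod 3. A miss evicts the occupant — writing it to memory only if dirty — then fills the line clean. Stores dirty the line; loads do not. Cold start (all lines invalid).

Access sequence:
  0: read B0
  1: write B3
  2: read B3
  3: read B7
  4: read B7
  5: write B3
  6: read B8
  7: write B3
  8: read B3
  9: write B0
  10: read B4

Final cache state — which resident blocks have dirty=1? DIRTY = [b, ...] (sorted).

  0 | R B0 → L0 miss [-]
  1 | W B3 → L0 miss [D]
  2 | R B3 → L0 hit [D]
  3 | R B7 → L1 miss [-]
  4 | R B7 → L1 hit [-]
  5 | W B3 → L0 hit [D]
  6 | R B8 → L2 miss [-]
  7 | W B3 → L0 hit [D]
  8 | R B3 → L0 hit [D]
  9 | W B0 → L0 miss wb→B3 [D]
  10 | R B4 → L1 miss [-]

DIRTY = [0]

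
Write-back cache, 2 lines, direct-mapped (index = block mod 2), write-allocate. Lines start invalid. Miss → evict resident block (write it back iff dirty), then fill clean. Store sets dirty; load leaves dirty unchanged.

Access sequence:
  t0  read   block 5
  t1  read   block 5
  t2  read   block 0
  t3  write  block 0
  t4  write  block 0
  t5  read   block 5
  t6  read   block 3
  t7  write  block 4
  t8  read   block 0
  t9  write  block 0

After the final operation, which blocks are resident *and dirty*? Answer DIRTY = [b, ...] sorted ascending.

DIRTY = [0]

0: R B5 → L1 miss [-]
1: R B5 → L1 hit [-]
2: R B0 → L0 miss [-]
3: W B0 → L0 hit [D]
4: W B0 → L0 hit [D]
5: R B5 → L1 hit [-]
6: R B3 → L1 miss [-]
7: W B4 → L0 miss wb→B0 [D]
8: R B0 → L0 miss wb→B4 [-]
9: W B0 → L0 hit [D]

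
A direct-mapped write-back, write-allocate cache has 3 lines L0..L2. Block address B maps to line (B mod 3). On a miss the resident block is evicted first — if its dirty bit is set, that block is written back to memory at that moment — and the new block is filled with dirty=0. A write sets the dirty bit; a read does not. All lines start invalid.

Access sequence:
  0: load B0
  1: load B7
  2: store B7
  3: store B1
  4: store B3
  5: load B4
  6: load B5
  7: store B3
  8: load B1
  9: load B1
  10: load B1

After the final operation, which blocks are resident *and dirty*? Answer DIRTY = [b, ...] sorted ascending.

DIRTY = [3]

0: R B0 → L0 miss [-]
1: R B7 → L1 miss [-]
2: W B7 → L1 hit [D]
3: W B1 → L1 miss wb→B7 [D]
4: W B3 → L0 miss [D]
5: R B4 → L1 miss wb→B1 [-]
6: R B5 → L2 miss [-]
7: W B3 → L0 hit [D]
8: R B1 → L1 miss [-]
9: R B1 → L1 hit [-]
10: R B1 → L1 hit [-]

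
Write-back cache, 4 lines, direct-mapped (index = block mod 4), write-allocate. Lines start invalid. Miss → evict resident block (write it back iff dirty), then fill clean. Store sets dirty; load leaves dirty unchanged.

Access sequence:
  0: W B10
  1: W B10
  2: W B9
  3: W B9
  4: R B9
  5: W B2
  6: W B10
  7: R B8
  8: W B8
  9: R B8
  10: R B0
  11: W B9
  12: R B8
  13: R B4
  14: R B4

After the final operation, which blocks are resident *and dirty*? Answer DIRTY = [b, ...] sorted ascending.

DIRTY = [9, 10]

0: W B10 -> L2 miss  d=D]
1: W B10 -> L2 hit  d=D]
2: W B9 -> L1 miss  d=D]
3: W B9 -> L1 hit  d=D]
4: R B9 -> L1 hit  d=D]
5: W B2 -> L2 miss wb->B10  d=D]
6: W B10 -> L2 miss wb->B2  d=D]
7: R B8 -> L0 miss  d=-]
8: W B8 -> L0 hit  d=D]
9: R B8 -> L0 hit  d=D]
10: R B0 -> L0 miss wb->B8  d=-]
11: W B9 -> L1 hit  d=D]
12: R B8 -> L0 miss  d=-]
13: R B4 -> L0 miss  d=-]
14: R B4 -> L0 hit  d=-]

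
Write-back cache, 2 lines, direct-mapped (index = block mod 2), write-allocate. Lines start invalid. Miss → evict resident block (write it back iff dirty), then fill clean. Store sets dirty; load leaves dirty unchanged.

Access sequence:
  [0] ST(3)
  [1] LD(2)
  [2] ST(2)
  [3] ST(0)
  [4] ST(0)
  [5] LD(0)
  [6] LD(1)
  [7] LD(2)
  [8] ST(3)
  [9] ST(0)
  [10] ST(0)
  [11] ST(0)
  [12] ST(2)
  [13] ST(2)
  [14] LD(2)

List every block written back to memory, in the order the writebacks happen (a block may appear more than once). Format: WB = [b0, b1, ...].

WB = [2, 3, 0, 0]

0: W B3 -> L1 miss  d=D]
1: R B2 -> L0 miss  d=-]
2: W B2 -> L0 hit  d=D]
3: W B0 -> L0 miss wb->B2  d=D]
4: W B0 -> L0 hit  d=D]
5: R B0 -> L0 hit  d=D]
6: R B1 -> L1 miss wb->B3  d=-]
7: R B2 -> L0 miss wb->B0  d=-]
8: W B3 -> L1 miss  d=D]
9: W B0 -> L0 miss  d=D]
10: W B0 -> L0 hit  d=D]
11: W B0 -> L0 hit  d=D]
12: W B2 -> L0 miss wb->B0  d=D]
13: W B2 -> L0 hit  d=D]
14: R B2 -> L0 hit  d=D]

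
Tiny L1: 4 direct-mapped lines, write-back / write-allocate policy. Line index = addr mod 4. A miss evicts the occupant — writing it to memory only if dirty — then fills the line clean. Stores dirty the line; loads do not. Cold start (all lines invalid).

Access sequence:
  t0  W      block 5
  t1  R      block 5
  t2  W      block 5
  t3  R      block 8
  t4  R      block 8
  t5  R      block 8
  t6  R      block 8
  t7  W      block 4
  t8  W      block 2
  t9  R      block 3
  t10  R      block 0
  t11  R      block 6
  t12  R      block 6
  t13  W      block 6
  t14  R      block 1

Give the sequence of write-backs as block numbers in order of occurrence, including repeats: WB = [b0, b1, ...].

0: W B5 -> L1 miss  d=D]
1: R B5 -> L1 hit  d=D]
2: W B5 -> L1 hit  d=D]
3: R B8 -> L0 miss  d=-]
4: R B8 -> L0 hit  d=-]
5: R B8 -> L0 hit  d=-]
6: R B8 -> L0 hit  d=-]
7: W B4 -> L0 miss  d=D]
8: W B2 -> L2 miss  d=D]
9: R B3 -> L3 miss  d=-]
10: R B0 -> L0 miss wb->B4  d=-]
11: R B6 -> L2 miss wb->B2  d=-]
12: R B6 -> L2 hit  d=-]
13: W B6 -> L2 hit  d=D]
14: R B1 -> L1 miss wb->B5  d=-]

WB = [4, 2, 5]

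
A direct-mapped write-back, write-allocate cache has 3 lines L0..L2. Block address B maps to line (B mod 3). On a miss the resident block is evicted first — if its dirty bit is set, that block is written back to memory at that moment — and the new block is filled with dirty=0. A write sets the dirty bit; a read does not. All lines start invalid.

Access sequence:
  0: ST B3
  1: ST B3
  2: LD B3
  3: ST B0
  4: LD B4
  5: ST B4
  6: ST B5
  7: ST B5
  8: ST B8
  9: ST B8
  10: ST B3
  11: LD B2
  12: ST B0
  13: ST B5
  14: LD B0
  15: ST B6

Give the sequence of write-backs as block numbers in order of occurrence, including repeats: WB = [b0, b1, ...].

WB = [3, 5, 0, 8, 3, 0]

0: W B3 → L0 miss [D]
1: W B3 → L0 hit [D]
2: R B3 → L0 hit [D]
3: W B0 → L0 miss wb→B3 [D]
4: R B4 → L1 miss [-]
5: W B4 → L1 hit [D]
6: W B5 → L2 miss [D]
7: W B5 → L2 hit [D]
8: W B8 → L2 miss wb→B5 [D]
9: W B8 → L2 hit [D]
10: W B3 → L0 miss wb→B0 [D]
11: R B2 → L2 miss wb→B8 [-]
12: W B0 → L0 miss wb→B3 [D]
13: W B5 → L2 miss [D]
14: R B0 → L0 hit [D]
15: W B6 → L0 miss wb→B0 [D]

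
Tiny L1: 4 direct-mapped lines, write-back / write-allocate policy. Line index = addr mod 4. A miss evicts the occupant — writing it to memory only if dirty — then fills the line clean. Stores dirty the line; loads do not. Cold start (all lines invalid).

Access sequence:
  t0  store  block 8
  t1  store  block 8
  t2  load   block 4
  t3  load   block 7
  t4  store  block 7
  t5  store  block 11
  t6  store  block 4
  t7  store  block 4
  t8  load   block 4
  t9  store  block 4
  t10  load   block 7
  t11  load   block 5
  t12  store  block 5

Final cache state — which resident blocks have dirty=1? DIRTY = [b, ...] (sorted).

0: W B8 -> L0 miss  d=D]
1: W B8 -> L0 hit  d=D]
2: R B4 -> L0 miss wb->B8  d=-]
3: R B7 -> L3 miss  d=-]
4: W B7 -> L3 hit  d=D]
5: W B11 -> L3 miss wb->B7  d=D]
6: W B4 -> L0 hit  d=D]
7: W B4 -> L0 hit  d=D]
8: R B4 -> L0 hit  d=D]
9: W B4 -> L0 hit  d=D]
10: R B7 -> L3 miss wb->B11  d=-]
11: R B5 -> L1 miss  d=-]
12: W B5 -> L1 hit  d=D]

DIRTY = [4, 5]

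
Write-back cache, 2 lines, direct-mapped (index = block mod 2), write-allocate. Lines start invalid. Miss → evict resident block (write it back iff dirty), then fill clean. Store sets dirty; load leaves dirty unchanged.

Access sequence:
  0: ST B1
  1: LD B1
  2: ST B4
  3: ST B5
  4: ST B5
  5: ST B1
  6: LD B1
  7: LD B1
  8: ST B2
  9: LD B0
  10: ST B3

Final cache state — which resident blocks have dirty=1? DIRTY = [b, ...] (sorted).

  0 | W B1 → L1 miss [D]
  1 | R B1 → L1 hit [D]
  2 | W B4 → L0 miss [D]
  3 | W B5 → L1 miss wb→B1 [D]
  4 | W B5 → L1 hit [D]
  5 | W B1 → L1 miss wb→B5 [D]
  6 | R B1 → L1 hit [D]
  7 | R B1 → L1 hit [D]
  8 | W B2 → L0 miss wb→B4 [D]
  9 | R B0 → L0 miss wb→B2 [-]
  10 | W B3 → L1 miss wb→B1 [D]

DIRTY = [3]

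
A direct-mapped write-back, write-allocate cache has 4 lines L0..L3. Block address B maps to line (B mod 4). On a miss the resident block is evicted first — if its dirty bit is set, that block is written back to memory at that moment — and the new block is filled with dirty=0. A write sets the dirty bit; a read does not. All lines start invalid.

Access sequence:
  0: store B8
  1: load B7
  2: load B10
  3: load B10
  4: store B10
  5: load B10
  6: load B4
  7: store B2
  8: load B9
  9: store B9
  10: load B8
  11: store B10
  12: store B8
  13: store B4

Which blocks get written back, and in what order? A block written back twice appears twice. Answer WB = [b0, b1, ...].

WB = [8, 10, 2, 8]

0: W B8 -> L0 miss  d=D]
1: R B7 -> L3 miss  d=-]
2: R B10 -> L2 miss  d=-]
3: R B10 -> L2 hit  d=-]
4: W B10 -> L2 hit  d=D]
5: R B10 -> L2 hit  d=D]
6: R B4 -> L0 miss wb->B8  d=-]
7: W B2 -> L2 miss wb->B10  d=D]
8: R B9 -> L1 miss  d=-]
9: W B9 -> L1 hit  d=D]
10: R B8 -> L0 miss  d=-]
11: W B10 -> L2 miss wb->B2  d=D]
12: W B8 -> L0 hit  d=D]
13: W B4 -> L0 miss wb->B8  d=D]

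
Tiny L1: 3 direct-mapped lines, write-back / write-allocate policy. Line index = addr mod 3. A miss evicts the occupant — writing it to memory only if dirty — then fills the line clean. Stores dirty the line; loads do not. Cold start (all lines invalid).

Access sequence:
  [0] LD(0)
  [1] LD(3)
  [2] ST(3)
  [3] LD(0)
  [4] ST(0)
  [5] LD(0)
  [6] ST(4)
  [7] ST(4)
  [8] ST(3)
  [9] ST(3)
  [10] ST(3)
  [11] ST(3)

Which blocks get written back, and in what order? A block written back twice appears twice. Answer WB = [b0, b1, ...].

0: R B0 → L0 miss [-]
1: R B3 → L0 miss [-]
2: W B3 → L0 hit [D]
3: R B0 → L0 miss wb→B3 [-]
4: W B0 → L0 hit [D]
5: R B0 → L0 hit [D]
6: W B4 → L1 miss [D]
7: W B4 → L1 hit [D]
8: W B3 → L0 miss wb→B0 [D]
9: W B3 → L0 hit [D]
10: W B3 → L0 hit [D]
11: W B3 → L0 hit [D]

WB = [3, 0]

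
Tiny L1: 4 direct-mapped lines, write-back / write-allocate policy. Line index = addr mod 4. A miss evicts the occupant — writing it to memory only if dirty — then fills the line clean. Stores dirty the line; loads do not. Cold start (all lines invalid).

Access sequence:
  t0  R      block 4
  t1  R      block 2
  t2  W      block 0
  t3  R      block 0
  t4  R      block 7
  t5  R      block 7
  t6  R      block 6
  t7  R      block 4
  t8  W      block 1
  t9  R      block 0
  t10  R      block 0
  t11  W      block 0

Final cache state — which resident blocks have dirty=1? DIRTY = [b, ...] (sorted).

  0 | R B4 → L0 miss [-]
  1 | R B2 → L2 miss [-]
  2 | W B0 → L0 miss [D]
  3 | R B0 → L0 hit [D]
  4 | R B7 → L3 miss [-]
  5 | R B7 → L3 hit [-]
  6 | R B6 → L2 miss [-]
  7 | R B4 → L0 miss wb→B0 [-]
  8 | W B1 → L1 miss [D]
  9 | R B0 → L0 miss [-]
  10 | R B0 → L0 hit [-]
  11 | W B0 → L0 hit [D]

DIRTY = [0, 1]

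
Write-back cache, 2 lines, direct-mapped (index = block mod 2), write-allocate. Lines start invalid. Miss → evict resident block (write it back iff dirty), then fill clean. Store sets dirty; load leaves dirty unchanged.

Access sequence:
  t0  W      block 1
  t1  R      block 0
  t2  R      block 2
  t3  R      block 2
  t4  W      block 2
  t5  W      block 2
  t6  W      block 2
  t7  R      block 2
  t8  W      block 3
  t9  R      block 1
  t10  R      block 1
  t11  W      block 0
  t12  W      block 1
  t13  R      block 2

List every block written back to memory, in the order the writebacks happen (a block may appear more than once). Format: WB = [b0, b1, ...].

WB = [1, 3, 2, 0]

0: W B1 → L1 miss [D]
1: R B0 → L0 miss [-]
2: R B2 → L0 miss [-]
3: R B2 → L0 hit [-]
4: W B2 → L0 hit [D]
5: W B2 → L0 hit [D]
6: W B2 → L0 hit [D]
7: R B2 → L0 hit [D]
8: W B3 → L1 miss wb→B1 [D]
9: R B1 → L1 miss wb→B3 [-]
10: R B1 → L1 hit [-]
11: W B0 → L0 miss wb→B2 [D]
12: W B1 → L1 hit [D]
13: R B2 → L0 miss wb→B0 [-]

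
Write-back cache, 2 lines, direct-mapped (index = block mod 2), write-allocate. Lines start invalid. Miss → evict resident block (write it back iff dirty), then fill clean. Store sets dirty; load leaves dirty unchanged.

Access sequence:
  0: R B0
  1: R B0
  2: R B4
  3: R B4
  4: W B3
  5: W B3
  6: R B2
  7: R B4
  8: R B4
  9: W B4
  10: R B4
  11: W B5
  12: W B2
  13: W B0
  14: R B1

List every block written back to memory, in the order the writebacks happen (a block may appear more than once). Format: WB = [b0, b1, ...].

0: R B0 → L0 miss [-]
1: R B0 → L0 hit [-]
2: R B4 → L0 miss [-]
3: R B4 → L0 hit [-]
4: W B3 → L1 miss [D]
5: W B3 → L1 hit [D]
6: R B2 → L0 miss [-]
7: R B4 → L0 miss [-]
8: R B4 → L0 hit [-]
9: W B4 → L0 hit [D]
10: R B4 → L0 hit [D]
11: W B5 → L1 miss wb→B3 [D]
12: W B2 → L0 miss wb→B4 [D]
13: W B0 → L0 miss wb→B2 [D]
14: R B1 → L1 miss wb→B5 [-]

WB = [3, 4, 2, 5]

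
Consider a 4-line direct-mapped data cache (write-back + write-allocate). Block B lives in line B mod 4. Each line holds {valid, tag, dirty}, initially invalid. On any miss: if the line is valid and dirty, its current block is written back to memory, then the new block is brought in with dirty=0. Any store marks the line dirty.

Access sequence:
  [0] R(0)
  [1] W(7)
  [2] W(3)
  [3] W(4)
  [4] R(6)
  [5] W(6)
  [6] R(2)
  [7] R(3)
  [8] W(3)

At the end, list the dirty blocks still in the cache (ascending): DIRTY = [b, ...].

DIRTY = [3, 4]

  0 | R B0 → L0 miss [-]
  1 | W B7 → L3 miss [D]
  2 | W B3 → L3 miss wb→B7 [D]
  3 | W B4 → L0 miss [D]
  4 | R B6 → L2 miss [-]
  5 | W B6 → L2 hit [D]
  6 | R B2 → L2 miss wb→B6 [-]
  7 | R B3 → L3 hit [D]
  8 | W B3 → L3 hit [D]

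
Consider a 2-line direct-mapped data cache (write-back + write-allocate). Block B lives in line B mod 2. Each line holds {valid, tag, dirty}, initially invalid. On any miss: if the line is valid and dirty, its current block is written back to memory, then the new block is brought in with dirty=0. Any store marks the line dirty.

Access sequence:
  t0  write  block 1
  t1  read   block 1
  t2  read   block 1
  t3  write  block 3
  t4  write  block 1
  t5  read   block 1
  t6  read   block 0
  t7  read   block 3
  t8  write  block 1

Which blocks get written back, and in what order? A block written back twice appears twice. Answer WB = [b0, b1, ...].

  0 | W B1 → L1 miss [D]
  1 | R B1 → L1 hit [D]
  2 | R B1 → L1 hit [D]
  3 | W B3 → L1 miss wb→B1 [D]
  4 | W B1 → L1 miss wb→B3 [D]
  5 | R B1 → L1 hit [D]
  6 | R B0 → L0 miss [-]
  7 | R B3 → L1 miss wb→B1 [-]
  8 | W B1 → L1 miss [D]

WB = [1, 3, 1]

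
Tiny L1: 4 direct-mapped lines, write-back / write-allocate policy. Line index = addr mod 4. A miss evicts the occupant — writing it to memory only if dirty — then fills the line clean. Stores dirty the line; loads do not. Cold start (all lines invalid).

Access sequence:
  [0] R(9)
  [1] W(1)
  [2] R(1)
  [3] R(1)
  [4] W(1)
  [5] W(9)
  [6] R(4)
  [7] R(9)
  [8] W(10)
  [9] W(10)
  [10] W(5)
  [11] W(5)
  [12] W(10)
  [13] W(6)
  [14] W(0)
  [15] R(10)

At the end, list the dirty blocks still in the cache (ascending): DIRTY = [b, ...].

DIRTY = [0, 5]

  0 | R B9 → L1 miss [-]
  1 | W B1 → L1 miss [D]
  2 | R B1 → L1 hit [D]
  3 | R B1 → L1 hit [D]
  4 | W B1 → L1 hit [D]
  5 | W B9 → L1 miss wb→B1 [D]
  6 | R B4 → L0 miss [-]
  7 | R B9 → L1 hit [D]
  8 | W B10 → L2 miss [D]
  9 | W B10 → L2 hit [D]
  10 | W B5 → L1 miss wb→B9 [D]
  11 | W B5 → L1 hit [D]
  12 | W B10 → L2 hit [D]
  13 | W B6 → L2 miss wb→B10 [D]
  14 | W B0 → L0 miss [D]
  15 | R B10 → L2 miss wb→B6 [-]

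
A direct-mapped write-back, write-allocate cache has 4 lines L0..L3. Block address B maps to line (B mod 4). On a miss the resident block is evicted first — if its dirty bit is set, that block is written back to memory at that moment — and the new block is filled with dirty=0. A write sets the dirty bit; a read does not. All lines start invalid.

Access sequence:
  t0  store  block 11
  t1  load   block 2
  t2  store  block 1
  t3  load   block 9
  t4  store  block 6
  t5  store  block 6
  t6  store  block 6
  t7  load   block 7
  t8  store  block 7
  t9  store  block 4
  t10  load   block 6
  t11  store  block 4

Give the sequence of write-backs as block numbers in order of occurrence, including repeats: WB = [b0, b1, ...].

WB = [1, 11]

0: W B11 → L3 miss [D]
1: R B2 → L2 miss [-]
2: W B1 → L1 miss [D]
3: R B9 → L1 miss wb→B1 [-]
4: W B6 → L2 miss [D]
5: W B6 → L2 hit [D]
6: W B6 → L2 hit [D]
7: R B7 → L3 miss wb→B11 [-]
8: W B7 → L3 hit [D]
9: W B4 → L0 miss [D]
10: R B6 → L2 hit [D]
11: W B4 → L0 hit [D]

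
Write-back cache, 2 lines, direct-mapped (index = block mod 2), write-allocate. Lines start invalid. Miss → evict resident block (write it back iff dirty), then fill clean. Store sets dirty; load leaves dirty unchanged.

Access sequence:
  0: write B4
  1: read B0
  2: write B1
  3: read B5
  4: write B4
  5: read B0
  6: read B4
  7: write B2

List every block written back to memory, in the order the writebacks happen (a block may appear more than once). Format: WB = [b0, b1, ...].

0: W B4 -> L0 miss  d=D]
1: R B0 -> L0 miss wb->B4  d=-]
2: W B1 -> L1 miss  d=D]
3: R B5 -> L1 miss wb->B1  d=-]
4: W B4 -> L0 miss  d=D]
5: R B0 -> L0 miss wb->B4  d=-]
6: R B4 -> L0 miss  d=-]
7: W B2 -> L0 miss  d=D]

WB = [4, 1, 4]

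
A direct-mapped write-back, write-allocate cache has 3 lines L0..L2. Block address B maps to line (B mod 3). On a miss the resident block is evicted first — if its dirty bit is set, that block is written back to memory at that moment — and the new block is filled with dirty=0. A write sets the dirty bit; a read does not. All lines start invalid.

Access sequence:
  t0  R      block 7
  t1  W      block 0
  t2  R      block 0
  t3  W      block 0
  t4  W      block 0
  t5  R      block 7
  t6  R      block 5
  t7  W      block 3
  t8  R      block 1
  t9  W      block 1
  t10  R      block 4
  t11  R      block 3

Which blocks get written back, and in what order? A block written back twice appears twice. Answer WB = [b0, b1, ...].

  0 | R B7 → L1 miss [-]
  1 | W B0 → L0 miss [D]
  2 | R B0 → L0 hit [D]
  3 | W B0 → L0 hit [D]
  4 | W B0 → L0 hit [D]
  5 | R B7 → L1 hit [-]
  6 | R B5 → L2 miss [-]
  7 | W B3 → L0 miss wb→B0 [D]
  8 | R B1 → L1 miss [-]
  9 | W B1 → L1 hit [D]
  10 | R B4 → L1 miss wb→B1 [-]
  11 | R B3 → L0 hit [D]

WB = [0, 1]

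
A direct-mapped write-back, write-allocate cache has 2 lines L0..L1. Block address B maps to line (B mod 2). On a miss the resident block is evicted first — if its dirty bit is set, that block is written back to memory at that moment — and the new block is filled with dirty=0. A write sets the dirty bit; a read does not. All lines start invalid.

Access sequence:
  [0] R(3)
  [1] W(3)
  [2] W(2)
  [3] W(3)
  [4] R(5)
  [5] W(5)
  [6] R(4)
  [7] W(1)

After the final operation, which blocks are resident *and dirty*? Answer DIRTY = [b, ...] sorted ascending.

DIRTY = [1]

  0 | R B3 → L1 miss [-]
  1 | W B3 → L1 hit [D]
  2 | W B2 → L0 miss [D]
  3 | W B3 → L1 hit [D]
  4 | R B5 → L1 miss wb→B3 [-]
  5 | W B5 → L1 hit [D]
  6 | R B4 → L0 miss wb→B2 [-]
  7 | W B1 → L1 miss wb→B5 [D]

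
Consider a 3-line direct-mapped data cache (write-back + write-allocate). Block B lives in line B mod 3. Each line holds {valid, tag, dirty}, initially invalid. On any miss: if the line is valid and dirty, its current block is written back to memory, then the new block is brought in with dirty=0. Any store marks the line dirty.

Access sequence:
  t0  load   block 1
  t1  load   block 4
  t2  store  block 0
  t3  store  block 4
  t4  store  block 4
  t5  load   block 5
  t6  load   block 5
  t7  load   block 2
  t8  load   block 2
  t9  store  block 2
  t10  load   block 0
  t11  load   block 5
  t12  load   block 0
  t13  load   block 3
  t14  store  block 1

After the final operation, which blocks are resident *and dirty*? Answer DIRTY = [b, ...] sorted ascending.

0: R B1 → L1 miss [-]
1: R B4 → L1 miss [-]
2: W B0 → L0 miss [D]
3: W B4 → L1 hit [D]
4: W B4 → L1 hit [D]
5: R B5 → L2 miss [-]
6: R B5 → L2 hit [-]
7: R B2 → L2 miss [-]
8: R B2 → L2 hit [-]
9: W B2 → L2 hit [D]
10: R B0 → L0 hit [D]
11: R B5 → L2 miss wb→B2 [-]
12: R B0 → L0 hit [D]
13: R B3 → L0 miss wb→B0 [-]
14: W B1 → L1 miss wb→B4 [D]

DIRTY = [1]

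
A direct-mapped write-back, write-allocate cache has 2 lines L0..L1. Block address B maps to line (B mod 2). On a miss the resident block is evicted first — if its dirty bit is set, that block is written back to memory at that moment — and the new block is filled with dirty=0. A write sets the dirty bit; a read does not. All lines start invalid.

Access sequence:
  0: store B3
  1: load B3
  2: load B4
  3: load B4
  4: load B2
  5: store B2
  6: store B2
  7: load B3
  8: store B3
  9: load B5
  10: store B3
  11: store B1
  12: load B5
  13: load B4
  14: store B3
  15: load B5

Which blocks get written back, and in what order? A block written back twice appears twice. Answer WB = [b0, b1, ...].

WB = [3, 3, 1, 2, 3]

0: W B3 -> L1 miss  d=D]
1: R B3 -> L1 hit  d=D]
2: R B4 -> L0 miss  d=-]
3: R B4 -> L0 hit  d=-]
4: R B2 -> L0 miss  d=-]
5: W B2 -> L0 hit  d=D]
6: W B2 -> L0 hit  d=D]
7: R B3 -> L1 hit  d=D]
8: W B3 -> L1 hit  d=D]
9: R B5 -> L1 miss wb->B3  d=-]
10: W B3 -> L1 miss  d=D]
11: W B1 -> L1 miss wb->B3  d=D]
12: R B5 -> L1 miss wb->B1  d=-]
13: R B4 -> L0 miss wb->B2  d=-]
14: W B3 -> L1 miss  d=D]
15: R B5 -> L1 miss wb->B3  d=-]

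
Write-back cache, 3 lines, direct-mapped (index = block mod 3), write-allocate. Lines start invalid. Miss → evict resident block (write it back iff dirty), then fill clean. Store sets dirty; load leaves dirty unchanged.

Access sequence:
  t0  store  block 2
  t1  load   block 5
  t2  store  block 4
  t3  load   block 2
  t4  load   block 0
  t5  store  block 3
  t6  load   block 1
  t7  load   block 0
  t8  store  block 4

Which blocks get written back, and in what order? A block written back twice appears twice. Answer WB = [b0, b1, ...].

WB = [2, 4, 3]

0: W B2 → L2 miss [D]
1: R B5 → L2 miss wb→B2 [-]
2: W B4 → L1 miss [D]
3: R B2 → L2 miss [-]
4: R B0 → L0 miss [-]
5: W B3 → L0 miss [D]
6: R B1 → L1 miss wb→B4 [-]
7: R B0 → L0 miss wb→B3 [-]
8: W B4 → L1 miss [D]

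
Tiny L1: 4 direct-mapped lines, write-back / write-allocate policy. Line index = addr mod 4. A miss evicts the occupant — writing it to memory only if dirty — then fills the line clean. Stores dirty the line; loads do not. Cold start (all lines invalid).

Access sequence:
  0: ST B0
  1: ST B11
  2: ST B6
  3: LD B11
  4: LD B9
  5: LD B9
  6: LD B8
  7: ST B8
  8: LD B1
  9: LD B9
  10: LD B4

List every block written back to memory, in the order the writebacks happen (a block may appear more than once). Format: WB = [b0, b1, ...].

0: W B0 → L0 miss [D]
1: W B11 → L3 miss [D]
2: W B6 → L2 miss [D]
3: R B11 → L3 hit [D]
4: R B9 → L1 miss [-]
5: R B9 → L1 hit [-]
6: R B8 → L0 miss wb→B0 [-]
7: W B8 → L0 hit [D]
8: R B1 → L1 miss [-]
9: R B9 → L1 miss [-]
10: R B4 → L0 miss wb→B8 [-]

WB = [0, 8]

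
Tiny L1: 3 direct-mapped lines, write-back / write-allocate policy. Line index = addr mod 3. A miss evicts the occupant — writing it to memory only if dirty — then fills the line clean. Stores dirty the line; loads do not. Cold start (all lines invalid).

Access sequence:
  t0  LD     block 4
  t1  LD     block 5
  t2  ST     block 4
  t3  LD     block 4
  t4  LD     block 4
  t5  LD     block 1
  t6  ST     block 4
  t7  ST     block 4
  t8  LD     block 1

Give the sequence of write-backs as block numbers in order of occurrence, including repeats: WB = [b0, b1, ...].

0: R B4 → L1 miss [-]
1: R B5 → L2 miss [-]
2: W B4 → L1 hit [D]
3: R B4 → L1 hit [D]
4: R B4 → L1 hit [D]
5: R B1 → L1 miss wb→B4 [-]
6: W B4 → L1 miss [D]
7: W B4 → L1 hit [D]
8: R B1 → L1 miss wb→B4 [-]

WB = [4, 4]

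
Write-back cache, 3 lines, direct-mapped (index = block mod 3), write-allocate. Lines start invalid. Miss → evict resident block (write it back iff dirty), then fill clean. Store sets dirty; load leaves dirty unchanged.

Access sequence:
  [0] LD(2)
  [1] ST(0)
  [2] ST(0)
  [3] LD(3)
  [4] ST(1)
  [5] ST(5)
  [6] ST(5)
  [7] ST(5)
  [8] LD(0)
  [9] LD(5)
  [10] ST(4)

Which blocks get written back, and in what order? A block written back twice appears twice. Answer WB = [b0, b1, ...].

WB = [0, 1]

0: R B2 -> L2 miss  d=-]
1: W B0 -> L0 miss  d=D]
2: W B0 -> L0 hit  d=D]
3: R B3 -> L0 miss wb->B0  d=-]
4: W B1 -> L1 miss  d=D]
5: W B5 -> L2 miss  d=D]
6: W B5 -> L2 hit  d=D]
7: W B5 -> L2 hit  d=D]
8: R B0 -> L0 miss  d=-]
9: R B5 -> L2 hit  d=D]
10: W B4 -> L1 miss wb->B1  d=D]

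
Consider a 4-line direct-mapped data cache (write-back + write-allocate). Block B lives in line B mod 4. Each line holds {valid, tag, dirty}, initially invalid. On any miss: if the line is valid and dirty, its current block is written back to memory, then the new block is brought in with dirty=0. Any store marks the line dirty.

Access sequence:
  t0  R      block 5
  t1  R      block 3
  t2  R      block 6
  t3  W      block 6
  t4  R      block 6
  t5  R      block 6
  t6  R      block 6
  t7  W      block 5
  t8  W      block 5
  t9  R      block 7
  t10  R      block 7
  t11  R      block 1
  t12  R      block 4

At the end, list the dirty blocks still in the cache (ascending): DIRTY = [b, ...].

  0 | R B5 → L1 miss [-]
  1 | R B3 → L3 miss [-]
  2 | R B6 → L2 miss [-]
  3 | W B6 → L2 hit [D]
  4 | R B6 → L2 hit [D]
  5 | R B6 → L2 hit [D]
  6 | R B6 → L2 hit [D]
  7 | W B5 → L1 hit [D]
  8 | W B5 → L1 hit [D]
  9 | R B7 → L3 miss [-]
  10 | R B7 → L3 hit [-]
  11 | R B1 → L1 miss wb→B5 [-]
  12 | R B4 → L0 miss [-]

DIRTY = [6]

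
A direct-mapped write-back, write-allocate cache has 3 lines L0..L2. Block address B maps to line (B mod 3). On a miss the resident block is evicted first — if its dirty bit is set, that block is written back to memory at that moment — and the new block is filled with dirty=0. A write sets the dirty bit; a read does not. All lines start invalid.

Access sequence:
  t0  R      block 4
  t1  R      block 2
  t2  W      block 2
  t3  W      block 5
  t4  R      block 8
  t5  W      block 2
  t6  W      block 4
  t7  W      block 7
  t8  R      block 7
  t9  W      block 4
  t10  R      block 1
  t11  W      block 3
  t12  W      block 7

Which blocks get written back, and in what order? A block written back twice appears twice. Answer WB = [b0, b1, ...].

0: R B4 → L1 miss [-]
1: R B2 → L2 miss [-]
2: W B2 → L2 hit [D]
3: W B5 → L2 miss wb→B2 [D]
4: R B8 → L2 miss wb→B5 [-]
5: W B2 → L2 miss [D]
6: W B4 → L1 hit [D]
7: W B7 → L1 miss wb→B4 [D]
8: R B7 → L1 hit [D]
9: W B4 → L1 miss wb→B7 [D]
10: R B1 → L1 miss wb→B4 [-]
11: W B3 → L0 miss [D]
12: W B7 → L1 miss [D]

WB = [2, 5, 4, 7, 4]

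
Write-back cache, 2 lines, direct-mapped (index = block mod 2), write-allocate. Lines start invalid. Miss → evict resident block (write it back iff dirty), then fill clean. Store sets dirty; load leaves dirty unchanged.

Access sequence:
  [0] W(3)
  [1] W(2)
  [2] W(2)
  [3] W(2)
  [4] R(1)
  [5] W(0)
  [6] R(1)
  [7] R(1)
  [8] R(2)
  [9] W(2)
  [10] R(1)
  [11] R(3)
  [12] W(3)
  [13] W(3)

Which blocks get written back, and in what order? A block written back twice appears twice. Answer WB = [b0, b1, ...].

WB = [3, 2, 0]

0: W B3 → L1 miss [D]
1: W B2 → L0 miss [D]
2: W B2 → L0 hit [D]
3: W B2 → L0 hit [D]
4: R B1 → L1 miss wb→B3 [-]
5: W B0 → L0 miss wb→B2 [D]
6: R B1 → L1 hit [-]
7: R B1 → L1 hit [-]
8: R B2 → L0 miss wb→B0 [-]
9: W B2 → L0 hit [D]
10: R B1 → L1 hit [-]
11: R B3 → L1 miss [-]
12: W B3 → L1 hit [D]
13: W B3 → L1 hit [D]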